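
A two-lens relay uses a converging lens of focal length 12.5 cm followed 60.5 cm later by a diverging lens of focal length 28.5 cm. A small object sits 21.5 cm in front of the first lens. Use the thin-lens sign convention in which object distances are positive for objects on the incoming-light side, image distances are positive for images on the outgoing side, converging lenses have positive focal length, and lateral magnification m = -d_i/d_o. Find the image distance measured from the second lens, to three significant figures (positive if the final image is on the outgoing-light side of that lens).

-14.8 cm

Lens 1: 1/d_i1 = 1/f_1 - 1/d_o1 = 1/12.5 - 1/21.5 = 0.03349 cm^-1, so d_i1 = 29.861 cm.
Object distance for lens 2: d_o2 = 60.5 - 29.861 = 30.639 cm.
Lens 2: 1/d_i2 = 1/f_2 - 1/d_o2 = 1/(-28.5) - 1/(30.639) = -0.06773 cm^-1, so d_i2 = -14.765 cm.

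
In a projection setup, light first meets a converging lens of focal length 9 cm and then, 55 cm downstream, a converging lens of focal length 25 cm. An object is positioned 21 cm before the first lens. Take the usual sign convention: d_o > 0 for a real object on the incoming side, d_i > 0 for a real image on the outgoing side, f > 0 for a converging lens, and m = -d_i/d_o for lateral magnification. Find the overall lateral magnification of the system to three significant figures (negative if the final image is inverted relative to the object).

Lens 1: 1/d_i1 = 1/f_1 - 1/d_o1 = 1/9 - 1/21 = 0.06349 cm^-1, so d_i1 = 15.750 cm.
m_1 = -(15.750)/21 = -0.7500.
Object distance for lens 2: d_o2 = 55 - 15.750 = 39.250 cm.
Lens 2: 1/d_i2 = 1/f_2 - 1/d_o2 = 1/25 - 1/(39.250) = 0.01452 cm^-1, so d_i2 = 68.860 cm.
m_2 = -(68.860)/(39.250) = -1.7544.
Total m = m_1 x m_2 = (-0.7500)(-1.7544) = 1.3158.

1.32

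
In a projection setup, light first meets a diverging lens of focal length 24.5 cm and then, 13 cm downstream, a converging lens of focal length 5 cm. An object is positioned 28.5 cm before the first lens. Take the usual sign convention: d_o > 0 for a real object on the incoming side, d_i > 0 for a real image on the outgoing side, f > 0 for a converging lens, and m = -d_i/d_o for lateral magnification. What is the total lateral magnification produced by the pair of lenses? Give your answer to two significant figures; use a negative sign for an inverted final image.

-0.11

Applying the thin-lens equation to the first lens, 1/(-24.5) = 1/28.5 + 1/d_i1, which gives d_i1 = -13.175 cm.
Its lateral magnification is m_1 = -d_i1/d_o1 = -(-13.175)/28.5 = 0.4623.
With d_i1 < 0 the first image is virtual and lies on the object side; the object distance for lens 2 is d_o2 = 13 - (-13.175) = 26.175 cm.
Applying the thin-lens equation again with f_2 = 5 cm and d_o2 = 26.175 cm gives d_i2 = 6.181 cm.
m_2 = -(6.181)/(26.175) = -0.2361.
Overall magnification: m = m_1 m_2 = -0.1092.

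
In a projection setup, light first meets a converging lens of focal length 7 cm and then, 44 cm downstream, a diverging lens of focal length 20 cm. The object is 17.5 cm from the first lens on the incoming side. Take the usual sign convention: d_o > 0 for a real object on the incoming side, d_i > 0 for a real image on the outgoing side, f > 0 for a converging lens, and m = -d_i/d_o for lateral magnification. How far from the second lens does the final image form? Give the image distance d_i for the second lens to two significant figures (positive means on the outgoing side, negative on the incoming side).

-12 cm

Lens 1: 1/d_i1 = 1/f_1 - 1/d_o1 = 1/7 - 1/17.5 = 0.08571 cm^-1, so d_i1 = 11.667 cm.
That image sits 32.333 cm in front of the second lens, so d_o2 = 32.333 cm.
Lens 2: 1/d_i2 = 1/f_2 - 1/d_o2 = 1/(-20) - 1/(32.333) = -0.08093 cm^-1, so d_i2 = -12.357 cm.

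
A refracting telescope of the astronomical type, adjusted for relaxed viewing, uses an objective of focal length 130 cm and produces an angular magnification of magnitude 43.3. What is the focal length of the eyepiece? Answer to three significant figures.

|M| = f_obj/f_eye, so f_eye = f_obj/|M| = 130/43.3 = 3.002 cm.

3.00 cm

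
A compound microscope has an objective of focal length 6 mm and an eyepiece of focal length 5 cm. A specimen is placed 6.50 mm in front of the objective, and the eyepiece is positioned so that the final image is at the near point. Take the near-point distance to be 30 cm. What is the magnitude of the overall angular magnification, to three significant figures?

Convert to cm: f_obj = 6 mm = 0.6 cm; d_o = 6.50 mm = 0.65 cm.
Objective: 1/d_i = 1/f_obj - 1/d_o = 1/0.6 - 1/0.65 = 0.12821 cm^-1, so d_i = 7.800 cm.
m_obj = -d_i/d_o = -7.800/0.65 = -12.000.
Eyepiece angular magnification (image at near point): M_eye = 1 + D/f_e = 1 + 30/5 = 7.000.
Overall M = m_obj x M_eye = (-12.000)(7.000) = -84.00.
|M| = 84.00.

84.0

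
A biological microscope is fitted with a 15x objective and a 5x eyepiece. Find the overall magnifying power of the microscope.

75

The overall magnification of a compound microscope is the product of the objective and eyepiece magnifications:
M = M_obj x M_eye = 15 x 5 = 75.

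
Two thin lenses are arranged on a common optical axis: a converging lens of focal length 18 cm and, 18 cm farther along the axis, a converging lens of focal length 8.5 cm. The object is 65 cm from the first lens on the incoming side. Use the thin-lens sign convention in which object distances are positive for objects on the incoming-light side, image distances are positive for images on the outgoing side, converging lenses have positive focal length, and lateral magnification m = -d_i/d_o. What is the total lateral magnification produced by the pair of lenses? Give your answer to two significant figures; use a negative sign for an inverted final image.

Lens 1: 1/d_i1 = 1/f_1 - 1/d_o1 = 1/18 - 1/65 = 0.04017 cm^-1, so d_i1 = 24.894 cm.
m_1 = -(24.894)/65 = -0.3830.
This image would form 24.894 cm past lens 1, i.e. 6.894 cm beyond lens 2, so it is a virtual object for lens 2: d_o2 = 18 - 24.894 = -6.894 cm.
Lens 2: 1/d_i2 = 1/f_2 - 1/d_o2 = 1/8.5 - 1/(-6.894) = 0.26271 cm^-1, so d_i2 = 3.806 cm.
m_2 = -(3.806)/(-6.894) = 0.5522.
Overall magnification: m = m_1 m_2 = -0.2115.

-0.21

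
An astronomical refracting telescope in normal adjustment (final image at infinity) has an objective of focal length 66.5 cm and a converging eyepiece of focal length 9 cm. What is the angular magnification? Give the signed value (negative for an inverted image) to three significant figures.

M = -f_obj/f_eye = -66.5/(9) = -7.389.

-7.39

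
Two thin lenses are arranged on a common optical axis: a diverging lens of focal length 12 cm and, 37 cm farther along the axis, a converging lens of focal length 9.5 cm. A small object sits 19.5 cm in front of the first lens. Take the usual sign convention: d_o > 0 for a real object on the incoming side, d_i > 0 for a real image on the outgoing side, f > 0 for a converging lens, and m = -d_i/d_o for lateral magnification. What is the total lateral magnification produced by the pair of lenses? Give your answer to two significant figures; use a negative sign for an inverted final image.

First lens: d_i1 = 1/(1/(-12) - 1/19.5) = -7.429 cm.
m_1 = -(-7.429)/19.5 = 0.3810.
The intermediate image is virtual, 7.429 cm to the left of lens 1, so d_o2 = L - d_i1 = 37 - (-7.429) = 44.429 cm.
Second lens: d_i2 = 1/(1/9.5 - 1/(44.429)) = 12.084 cm.
m_2 = -(12.084)/(44.429) = -0.2720.
Total m = m_1 x m_2 = (0.3810)(-0.2720) = -0.1036.

-0.10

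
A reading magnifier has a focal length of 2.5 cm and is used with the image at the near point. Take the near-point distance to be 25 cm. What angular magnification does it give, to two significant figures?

11

M = 1 + D/f = 1 + 25/2.5 = 11.000.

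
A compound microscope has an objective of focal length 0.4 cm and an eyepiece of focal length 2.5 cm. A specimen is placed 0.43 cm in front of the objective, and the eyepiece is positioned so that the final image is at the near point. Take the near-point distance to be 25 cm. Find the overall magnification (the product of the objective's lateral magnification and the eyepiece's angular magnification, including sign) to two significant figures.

-150

Objective: 1/d_i = 1/f_obj - 1/d_o = 1/0.4 - 1/0.43 = 0.17442 cm^-1, so d_i = 5.733 cm.
m_obj = -d_i/d_o = -5.733/0.43 = -13.333.
Eyepiece angular magnification (image at near point): M_eye = 1 + D/f_e = 1 + 25/2.5 = 11.000.
Overall M = m_obj x M_eye = (-13.333)(11.000) = -146.67.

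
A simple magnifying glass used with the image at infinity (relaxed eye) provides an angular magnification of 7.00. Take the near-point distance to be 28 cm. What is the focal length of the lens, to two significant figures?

For the image at infinity, M = D/f.
f = D/M = 28/7.0 = 4.000 cm.

4.0 cm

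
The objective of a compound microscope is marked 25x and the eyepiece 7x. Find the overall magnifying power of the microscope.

175

The overall magnification of a compound microscope is the product of the objective and eyepiece magnifications:
M = M_obj x M_eye = 25 x 7 = 175.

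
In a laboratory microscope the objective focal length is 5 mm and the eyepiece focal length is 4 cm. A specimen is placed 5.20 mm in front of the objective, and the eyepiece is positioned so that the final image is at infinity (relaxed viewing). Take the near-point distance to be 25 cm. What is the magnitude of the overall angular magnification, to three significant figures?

156

Convert to cm: f_obj = 5 mm = 0.5 cm; d_o = 5.20 mm = 0.52 cm.
Objective: 1/d_i = 1/f_obj - 1/d_o = 1/0.5 - 1/0.52 = 0.07692 cm^-1, so d_i = 13.000 cm.
m_obj = -d_i/d_o = -13.000/0.52 = -25.000.
Eyepiece angular magnification (image at infinity): M_eye = D/f_e = 25/4 = 6.250.
Overall M = m_obj x M_eye = (-25.000)(6.250) = -156.25.
|M| = 156.25.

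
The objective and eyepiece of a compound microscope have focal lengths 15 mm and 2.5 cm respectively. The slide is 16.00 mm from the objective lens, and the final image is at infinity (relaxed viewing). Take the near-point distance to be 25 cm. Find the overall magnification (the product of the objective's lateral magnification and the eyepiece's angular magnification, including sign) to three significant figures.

-150

Convert to cm: f_obj = 15 mm = 1.5 cm; d_o = 16.00 mm = 1.60 cm.
Objective: 1/d_i = 1/f_obj - 1/d_o = 1/1.5 - 1/1.60 = 0.04167 cm^-1, so d_i = 24.000 cm.
m_obj = -d_i/d_o = -24.000/1.60 = -15.000.
Eyepiece angular magnification (image at infinity): M_eye = D/f_e = 25/2.5 = 10.000.
Overall M = m_obj x M_eye = (-15.000)(10.000) = -150.00.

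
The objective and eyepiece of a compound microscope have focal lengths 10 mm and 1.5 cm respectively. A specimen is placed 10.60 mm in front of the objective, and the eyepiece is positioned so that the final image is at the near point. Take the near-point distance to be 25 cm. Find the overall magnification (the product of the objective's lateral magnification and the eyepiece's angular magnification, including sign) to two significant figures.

-290

Convert to cm: f_obj = 10 mm = 1 cm; d_o = 10.60 mm = 1.06 cm.
Objective: 1/d_i = 1/f_obj - 1/d_o = 1/1 - 1/1.06 = 0.05660 cm^-1, so d_i = 17.667 cm.
m_obj = -d_i/d_o = -17.667/1.06 = -16.667.
Eyepiece angular magnification (image at near point): M_eye = 1 + D/f_e = 1 + 25/1.5 = 17.667.
Overall M = m_obj x M_eye = (-16.667)(17.667) = -294.44.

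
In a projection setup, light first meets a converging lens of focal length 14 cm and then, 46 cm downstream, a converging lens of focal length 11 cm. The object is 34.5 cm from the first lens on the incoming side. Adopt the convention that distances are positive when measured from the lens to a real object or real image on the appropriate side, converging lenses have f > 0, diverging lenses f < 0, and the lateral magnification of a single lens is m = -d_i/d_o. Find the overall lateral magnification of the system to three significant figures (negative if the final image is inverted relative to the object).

0.657

Applying the thin-lens equation to the first lens, 1/14 = 1/34.5 + 1/d_i1, which gives d_i1 = 23.561 cm.
Its lateral magnification is m_1 = -d_i1/d_o1 = -(23.561)/34.5 = -0.6829.
That image sits 22.439 cm in front of the second lens, so d_o2 = 22.439 cm.
Applying the thin-lens equation again with f_2 = 11 cm and d_o2 = 22.439 cm gives d_i2 = 21.578 cm.
m_2 = -(21.578)/(22.439) = -0.9616.
Overall magnification: m = m_1 m_2 = 0.6567.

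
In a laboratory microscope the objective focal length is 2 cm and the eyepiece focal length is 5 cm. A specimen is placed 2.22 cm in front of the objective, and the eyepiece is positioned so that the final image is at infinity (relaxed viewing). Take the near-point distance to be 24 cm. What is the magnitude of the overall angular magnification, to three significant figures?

43.6

Objective: 1/d_i = 1/f_obj - 1/d_o = 1/2 - 1/2.22 = 0.04955 cm^-1, so d_i = 20.182 cm.
m_obj = -d_i/d_o = -20.182/2.22 = -9.091.
Eyepiece angular magnification (image at infinity): M_eye = D/f_e = 24/5 = 4.800.
Overall M = m_obj x M_eye = (-9.091)(4.800) = -43.64.
|M| = 43.64.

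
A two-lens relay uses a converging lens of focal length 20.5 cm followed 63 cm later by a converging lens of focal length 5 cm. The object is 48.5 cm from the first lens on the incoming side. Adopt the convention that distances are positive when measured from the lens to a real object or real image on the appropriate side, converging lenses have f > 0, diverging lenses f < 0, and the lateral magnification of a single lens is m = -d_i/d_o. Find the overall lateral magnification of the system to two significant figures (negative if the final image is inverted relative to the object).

First lens: d_i1 = 1/(1/20.5 - 1/48.5) = 35.509 cm.
m_1 = -(35.509)/48.5 = -0.7321.
That image sits 27.491 cm in front of the second lens, so d_o2 = 27.491 cm.
Second lens: d_i2 = 1/(1/5 - 1/(27.491)) = 6.112 cm.
m_2 = -(6.112)/(27.491) = -0.2223.
Total m = m_1 x m_2 = (-0.7321)(-0.2223) = 0.1628.

0.16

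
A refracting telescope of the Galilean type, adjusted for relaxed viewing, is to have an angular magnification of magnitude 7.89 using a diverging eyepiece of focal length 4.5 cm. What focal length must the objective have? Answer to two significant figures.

36 cm

|M| = f_obj/|f_eye|, so f_obj = |M| x |f_eye| = 7.89 x 4.5 = 35.505 cm.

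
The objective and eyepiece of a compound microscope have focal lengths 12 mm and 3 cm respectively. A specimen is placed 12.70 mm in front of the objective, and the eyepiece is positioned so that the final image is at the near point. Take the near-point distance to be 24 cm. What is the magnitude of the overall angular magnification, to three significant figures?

154

Convert to cm: f_obj = 12 mm = 1.2 cm; d_o = 12.70 mm = 1.27 cm.
Objective: 1/d_i = 1/f_obj - 1/d_o = 1/1.2 - 1/1.27 = 0.04593 cm^-1, so d_i = 21.771 cm.
m_obj = -d_i/d_o = -21.771/1.27 = -17.143.
Eyepiece angular magnification (image at near point): M_eye = 1 + D/f_e = 1 + 24/3 = 9.000.
Overall M = m_obj x M_eye = (-17.143)(9.000) = -154.29.
|M| = 154.29.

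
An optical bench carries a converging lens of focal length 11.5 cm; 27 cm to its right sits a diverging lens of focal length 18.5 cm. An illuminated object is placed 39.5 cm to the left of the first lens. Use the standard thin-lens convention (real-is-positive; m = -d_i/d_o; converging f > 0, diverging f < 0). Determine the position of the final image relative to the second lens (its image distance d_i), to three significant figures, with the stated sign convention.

First lens: d_i1 = 1/(1/11.5 - 1/39.5) = 16.223 cm.
That image sits 10.777 cm in front of the second lens, so d_o2 = 10.777 cm.
Second lens: d_i2 = 1/(1/(-18.5) - 1/(10.777)) = -6.810 cm.

-6.81 cm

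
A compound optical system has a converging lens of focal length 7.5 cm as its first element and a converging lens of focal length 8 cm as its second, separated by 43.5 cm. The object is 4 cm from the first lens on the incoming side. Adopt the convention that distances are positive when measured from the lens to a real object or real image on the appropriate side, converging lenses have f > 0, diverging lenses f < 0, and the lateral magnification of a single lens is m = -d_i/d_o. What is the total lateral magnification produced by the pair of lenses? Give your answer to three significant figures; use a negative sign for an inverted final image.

Lens 1: 1/d_i1 = 1/f_1 - 1/d_o1 = 1/7.5 - 1/4 = -0.11667 cm^-1, so d_i1 = -8.571 cm.
m_1 = -(-8.571)/4 = 2.1429.
With d_i1 < 0 the first image is virtual and lies on the object side; the object distance for lens 2 is d_o2 = 43.5 - (-8.571) = 52.071 cm.
Lens 2: 1/d_i2 = 1/f_2 - 1/d_o2 = 1/8 - 1/(52.071) = 0.10580 cm^-1, so d_i2 = 9.452 cm.
m_2 = -(9.452)/(52.071) = -0.1815.
Total m = m_1 x m_2 = (2.1429)(-0.1815) = -0.3890.

-0.389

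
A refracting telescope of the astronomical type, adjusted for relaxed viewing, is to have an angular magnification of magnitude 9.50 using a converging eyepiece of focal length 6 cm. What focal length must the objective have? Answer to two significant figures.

|M| = f_obj/|f_eye|, so f_obj = |M| x |f_eye| = 9.5 x 6 = 57.000 cm.

57 cm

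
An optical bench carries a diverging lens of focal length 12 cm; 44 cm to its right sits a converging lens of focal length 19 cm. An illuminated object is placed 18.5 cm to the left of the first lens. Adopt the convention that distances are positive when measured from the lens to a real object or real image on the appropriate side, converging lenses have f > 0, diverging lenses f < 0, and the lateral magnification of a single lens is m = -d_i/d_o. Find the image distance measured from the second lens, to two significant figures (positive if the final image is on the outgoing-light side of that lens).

Lens 1: 1/d_i1 = 1/f_1 - 1/d_o1 = 1/(-12) - 1/18.5 = -0.13739 cm^-1, so d_i1 = -7.279 cm.
With d_i1 < 0 the first image is virtual and lies on the object side; the object distance for lens 2 is d_o2 = 44 - (-7.279) = 51.279 cm.
Lens 2: 1/d_i2 = 1/f_2 - 1/d_o2 = 1/19 - 1/(51.279) = 0.03313 cm^-1, so d_i2 = 30.184 cm.

30 cm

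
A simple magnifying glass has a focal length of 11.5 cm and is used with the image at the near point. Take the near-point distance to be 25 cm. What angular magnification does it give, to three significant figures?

M = 1 + D/f = 1 + 25/11.5 = 3.174.

3.17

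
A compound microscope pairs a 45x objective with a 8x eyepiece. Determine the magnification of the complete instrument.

360

The overall magnification of a compound microscope is the product of the objective and eyepiece magnifications:
M = M_obj x M_eye = 45 x 8 = 360.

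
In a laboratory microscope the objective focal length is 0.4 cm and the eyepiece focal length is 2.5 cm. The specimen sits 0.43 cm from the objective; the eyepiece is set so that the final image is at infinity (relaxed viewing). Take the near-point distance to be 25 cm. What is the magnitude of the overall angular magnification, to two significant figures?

Objective: 1/d_i = 1/f_obj - 1/d_o = 1/0.4 - 1/0.43 = 0.17442 cm^-1, so d_i = 5.733 cm.
m_obj = -d_i/d_o = -5.733/0.43 = -13.333.
Eyepiece angular magnification (image at infinity): M_eye = D/f_e = 25/2.5 = 10.000.
Overall M = m_obj x M_eye = (-13.333)(10.000) = -133.33.
|M| = 133.33.

130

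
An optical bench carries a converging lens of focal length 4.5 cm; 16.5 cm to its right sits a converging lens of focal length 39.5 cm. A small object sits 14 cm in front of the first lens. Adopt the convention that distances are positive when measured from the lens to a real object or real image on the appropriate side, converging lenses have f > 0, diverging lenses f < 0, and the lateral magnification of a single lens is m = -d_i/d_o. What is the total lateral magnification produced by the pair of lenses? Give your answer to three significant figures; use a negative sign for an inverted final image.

Applying the thin-lens equation to the first lens, 1/4.5 = 1/14 + 1/d_i1, which gives d_i1 = 6.632 cm.
Its lateral magnification is m_1 = -d_i1/d_o1 = -(6.632)/14 = -0.4737.
That image sits 9.868 cm in front of the second lens, so d_o2 = 9.868 cm.
Applying the thin-lens equation again with f_2 = 39.5 cm and d_o2 = 9.868 cm gives d_i2 = -13.155 cm.
m_2 = -(-13.155)/(9.868) = 1.3330.
Overall magnification: m = m_1 m_2 = -0.6314.

-0.631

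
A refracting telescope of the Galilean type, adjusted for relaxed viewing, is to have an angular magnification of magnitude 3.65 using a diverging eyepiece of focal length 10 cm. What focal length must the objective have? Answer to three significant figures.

36.5 cm

|M| = f_obj/|f_eye|, so f_obj = |M| x |f_eye| = 3.65 x 10 = 36.500 cm.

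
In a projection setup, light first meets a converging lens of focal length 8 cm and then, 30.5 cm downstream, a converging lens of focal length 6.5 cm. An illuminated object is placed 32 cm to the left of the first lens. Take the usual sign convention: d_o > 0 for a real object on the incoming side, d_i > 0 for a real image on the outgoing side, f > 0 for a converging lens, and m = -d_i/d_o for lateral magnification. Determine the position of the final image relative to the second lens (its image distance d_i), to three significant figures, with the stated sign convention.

First lens: d_i1 = 1/(1/8 - 1/32) = 10.667 cm.
That image sits 19.833 cm in front of the second lens, so d_o2 = 19.833 cm.
Second lens: d_i2 = 1/(1/6.5 - 1/(19.833)) = 9.669 cm.

9.67 cm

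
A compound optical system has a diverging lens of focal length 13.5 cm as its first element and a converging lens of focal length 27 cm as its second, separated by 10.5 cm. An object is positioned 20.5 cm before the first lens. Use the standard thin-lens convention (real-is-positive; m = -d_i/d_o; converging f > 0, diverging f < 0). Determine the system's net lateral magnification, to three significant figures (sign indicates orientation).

1.28

First lens: d_i1 = 1/(1/(-13.5) - 1/20.5) = -8.140 cm.
m_1 = -(-8.140)/20.5 = 0.3971.
The intermediate image is virtual, 8.140 cm to the left of lens 1, so d_o2 = L - d_i1 = 10.5 - (-8.140) = 18.640 cm.
Second lens: d_i2 = 1/(1/27 - 1/(18.640)) = -60.198 cm.
m_2 = -(-60.198)/(18.640) = 3.2296.
Overall magnification: m = m_1 m_2 = 1.2823.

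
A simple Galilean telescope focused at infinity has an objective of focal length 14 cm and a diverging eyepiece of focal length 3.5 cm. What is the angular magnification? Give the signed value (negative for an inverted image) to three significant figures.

4.00

M = -f_obj/f_eye = -14/(-3.5) = 4.000.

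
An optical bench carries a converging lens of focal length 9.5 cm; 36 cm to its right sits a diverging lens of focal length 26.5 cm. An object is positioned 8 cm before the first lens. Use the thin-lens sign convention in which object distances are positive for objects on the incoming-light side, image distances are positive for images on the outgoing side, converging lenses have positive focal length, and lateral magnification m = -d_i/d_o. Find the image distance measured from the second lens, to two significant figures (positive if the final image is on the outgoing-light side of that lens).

-20 cm

First lens: d_i1 = 1/(1/9.5 - 1/8) = -50.667 cm.
With d_i1 < 0 the first image is virtual and lies on the object side; the object distance for lens 2 is d_o2 = 36 - (-50.667) = 86.667 cm.
Second lens: d_i2 = 1/(1/(-26.5) - 1/(86.667)) = -20.295 cm.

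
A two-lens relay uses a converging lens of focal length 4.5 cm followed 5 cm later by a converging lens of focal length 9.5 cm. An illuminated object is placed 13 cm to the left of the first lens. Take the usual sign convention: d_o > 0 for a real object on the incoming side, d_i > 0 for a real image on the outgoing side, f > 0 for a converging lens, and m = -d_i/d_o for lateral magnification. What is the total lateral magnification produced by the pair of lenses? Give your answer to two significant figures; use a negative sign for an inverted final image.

-0.44

Applying the thin-lens equation to the first lens, 1/4.5 = 1/13 + 1/d_i1, which gives d_i1 = 6.882 cm.
Its lateral magnification is m_1 = -d_i1/d_o1 = -(6.882)/13 = -0.5294.
Since 6.882 cm > 5 cm, the first image lies past the second lens and serves as a virtual object: d_o2 = L - d_i1 = -1.882 cm.
Applying the thin-lens equation again with f_2 = 9.5 cm and d_o2 = -1.882 cm gives d_i2 = 1.571 cm.
m_2 = -(1.571)/(-1.882) = 0.8346.
Total m = m_1 x m_2 = (-0.5294)(0.8346) = -0.4419.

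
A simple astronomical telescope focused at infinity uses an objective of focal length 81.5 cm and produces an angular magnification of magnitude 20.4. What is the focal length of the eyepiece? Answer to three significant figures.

|M| = f_obj/f_eye, so f_eye = f_obj/|M| = 81.5/20.4 = 3.995 cm.

4.00 cm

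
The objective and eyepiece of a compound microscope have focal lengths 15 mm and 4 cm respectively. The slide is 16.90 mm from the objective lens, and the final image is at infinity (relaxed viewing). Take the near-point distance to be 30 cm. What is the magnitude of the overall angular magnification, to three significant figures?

Convert to cm: f_obj = 15 mm = 1.5 cm; d_o = 16.90 mm = 1.69 cm.
Objective: 1/d_i = 1/f_obj - 1/d_o = 1/1.5 - 1/1.69 = 0.07495 cm^-1, so d_i = 13.342 cm.
m_obj = -d_i/d_o = -13.342/1.69 = -7.895.
Eyepiece angular magnification (image at infinity): M_eye = D/f_e = 30/4 = 7.500.
Overall M = m_obj x M_eye = (-7.895)(7.500) = -59.21.
|M| = 59.21.

59.2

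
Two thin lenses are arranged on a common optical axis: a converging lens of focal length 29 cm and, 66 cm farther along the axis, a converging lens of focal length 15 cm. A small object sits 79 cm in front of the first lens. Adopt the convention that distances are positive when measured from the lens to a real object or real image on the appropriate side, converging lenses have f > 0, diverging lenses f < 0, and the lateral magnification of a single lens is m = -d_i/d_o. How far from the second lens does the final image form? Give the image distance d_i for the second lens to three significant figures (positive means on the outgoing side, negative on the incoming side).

58.4 cm

Applying the thin-lens equation to the first lens, 1/29 = 1/79 + 1/d_i1, which gives d_i1 = 45.820 cm.
That image sits 20.180 cm in front of the second lens, so d_o2 = 20.180 cm.
Applying the thin-lens equation again with f_2 = 15 cm and d_o2 = 20.180 cm gives d_i2 = 58.436 cm.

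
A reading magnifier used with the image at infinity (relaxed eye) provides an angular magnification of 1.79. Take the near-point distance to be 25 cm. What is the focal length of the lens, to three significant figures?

For the image at infinity, M = D/f.
f = D/M = 25/1.79 = 13.966 cm.

14.0 cm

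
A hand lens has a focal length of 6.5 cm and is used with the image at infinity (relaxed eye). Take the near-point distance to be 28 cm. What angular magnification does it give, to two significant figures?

M = D/f = 28/6.5 = 4.308.

4.3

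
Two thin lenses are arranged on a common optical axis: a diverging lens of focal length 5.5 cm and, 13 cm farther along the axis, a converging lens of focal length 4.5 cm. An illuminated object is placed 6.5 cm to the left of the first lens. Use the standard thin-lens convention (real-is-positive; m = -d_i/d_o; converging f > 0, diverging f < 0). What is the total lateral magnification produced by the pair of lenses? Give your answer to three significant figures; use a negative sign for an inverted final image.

-0.180

Lens 1: 1/d_i1 = 1/f_1 - 1/d_o1 = 1/(-5.5) - 1/6.5 = -0.33566 cm^-1, so d_i1 = -2.979 cm.
m_1 = -(-2.979)/6.5 = 0.4583.
With d_i1 < 0 the first image is virtual and lies on the object side; the object distance for lens 2 is d_o2 = 13 - (-2.979) = 15.979 cm.
Lens 2: 1/d_i2 = 1/f_2 - 1/d_o2 = 1/4.5 - 1/(15.979) = 0.15964 cm^-1, so d_i2 = 6.264 cm.
m_2 = -(6.264)/(15.979) = -0.3920.
The system's lateral magnification is m_1 m_2 = (0.4583)(-0.3920) = -0.1797.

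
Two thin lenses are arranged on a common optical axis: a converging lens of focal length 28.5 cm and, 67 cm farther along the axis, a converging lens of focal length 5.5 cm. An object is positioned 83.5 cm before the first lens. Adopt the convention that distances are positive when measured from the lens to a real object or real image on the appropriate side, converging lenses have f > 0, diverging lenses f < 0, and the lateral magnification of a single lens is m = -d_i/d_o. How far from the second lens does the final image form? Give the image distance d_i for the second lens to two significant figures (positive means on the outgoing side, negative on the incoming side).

Lens 1: 1/d_i1 = 1/f_1 - 1/d_o1 = 1/28.5 - 1/83.5 = 0.02311 cm^-1, so d_i1 = 43.268 cm.
Object distance for lens 2: d_o2 = 67 - 43.268 = 23.732 cm.
Lens 2: 1/d_i2 = 1/f_2 - 1/d_o2 = 1/5.5 - 1/(23.732) = 0.13968 cm^-1, so d_i2 = 7.159 cm.

7.2 cm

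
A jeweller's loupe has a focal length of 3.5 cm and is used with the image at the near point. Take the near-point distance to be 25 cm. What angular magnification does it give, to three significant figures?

8.14

M = 1 + D/f = 1 + 25/3.5 = 8.143.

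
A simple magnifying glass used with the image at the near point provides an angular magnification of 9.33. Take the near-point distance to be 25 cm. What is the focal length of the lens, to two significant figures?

For the image at the near point, M = 1 + D/f.
f = D/(M - 1) = 25/(9.33 - 1) = 3.001 cm.

3.0 cm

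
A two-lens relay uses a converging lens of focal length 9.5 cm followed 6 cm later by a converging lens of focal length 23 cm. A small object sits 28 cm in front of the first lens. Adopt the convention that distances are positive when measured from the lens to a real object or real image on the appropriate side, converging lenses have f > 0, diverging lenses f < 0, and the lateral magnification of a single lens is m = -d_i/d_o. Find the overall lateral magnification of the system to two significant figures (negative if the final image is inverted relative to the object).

-0.38

First lens: d_i1 = 1/(1/9.5 - 1/28) = 14.378 cm.
m_1 = -(14.378)/28 = -0.5135.
This image would form 14.378 cm past lens 1, i.e. 8.378 cm beyond lens 2, so it is a virtual object for lens 2: d_o2 = 6 - 14.378 = -8.378 cm.
Second lens: d_i2 = 1/(1/23 - 1/(-8.378)) = 6.141 cm.
m_2 = -(6.141)/(-8.378) = 0.7330.
Overall magnification: m = m_1 m_2 = -0.3764.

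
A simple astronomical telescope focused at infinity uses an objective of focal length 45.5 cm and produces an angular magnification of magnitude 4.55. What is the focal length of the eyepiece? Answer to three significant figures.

|M| = f_obj/f_eye, so f_eye = f_obj/|M| = 45.5/4.55 = 10.000 cm.

10.0 cm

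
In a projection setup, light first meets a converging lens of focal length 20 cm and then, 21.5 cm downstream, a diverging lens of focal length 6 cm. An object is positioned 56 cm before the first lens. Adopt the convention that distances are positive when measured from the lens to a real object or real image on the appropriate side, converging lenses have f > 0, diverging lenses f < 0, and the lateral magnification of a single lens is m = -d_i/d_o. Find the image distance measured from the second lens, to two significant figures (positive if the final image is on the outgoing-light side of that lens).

-16 cm

First lens: d_i1 = 1/(1/20 - 1/56) = 31.111 cm.
This image would form 31.111 cm past lens 1, i.e. 9.611 cm beyond lens 2, so it is a virtual object for lens 2: d_o2 = 21.5 - 31.111 = -9.611 cm.
Second lens: d_i2 = 1/(1/(-6) - 1/(-9.611)) = -15.969 cm.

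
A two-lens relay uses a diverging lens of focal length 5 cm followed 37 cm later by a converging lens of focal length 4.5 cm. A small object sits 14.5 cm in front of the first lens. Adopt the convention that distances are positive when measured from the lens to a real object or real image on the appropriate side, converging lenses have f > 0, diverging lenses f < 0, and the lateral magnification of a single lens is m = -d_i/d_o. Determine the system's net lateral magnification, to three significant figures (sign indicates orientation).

-0.0319

First lens: d_i1 = 1/(1/(-5) - 1/14.5) = -3.718 cm.
m_1 = -(-3.718)/14.5 = 0.2564.
With d_i1 < 0 the first image is virtual and lies on the object side; the object distance for lens 2 is d_o2 = 37 - (-3.718) = 40.718 cm.
Second lens: d_i2 = 1/(1/4.5 - 1/(40.718)) = 5.059 cm.
m_2 = -(5.059)/(40.718) = -0.1242.
The system's lateral magnification is m_1 m_2 = (0.2564)(-0.1242) = -0.0319.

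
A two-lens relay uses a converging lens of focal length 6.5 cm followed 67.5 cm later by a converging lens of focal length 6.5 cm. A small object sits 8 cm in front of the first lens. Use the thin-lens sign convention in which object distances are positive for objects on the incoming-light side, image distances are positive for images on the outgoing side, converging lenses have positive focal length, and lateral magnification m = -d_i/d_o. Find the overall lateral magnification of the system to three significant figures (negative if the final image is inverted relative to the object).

1.07

Lens 1: 1/d_i1 = 1/f_1 - 1/d_o1 = 1/6.5 - 1/8 = 0.02885 cm^-1, so d_i1 = 34.667 cm.
m_1 = -(34.667)/8 = -4.3333.
That image sits 32.833 cm in front of the second lens, so d_o2 = 32.833 cm.
Lens 2: 1/d_i2 = 1/f_2 - 1/d_o2 = 1/6.5 - 1/(32.833) = 0.12339 cm^-1, so d_i2 = 8.104 cm.
m_2 = -(8.104)/(32.833) = -0.2468.
Total m = m_1 x m_2 = (-4.3333)(-0.2468) = 1.0696.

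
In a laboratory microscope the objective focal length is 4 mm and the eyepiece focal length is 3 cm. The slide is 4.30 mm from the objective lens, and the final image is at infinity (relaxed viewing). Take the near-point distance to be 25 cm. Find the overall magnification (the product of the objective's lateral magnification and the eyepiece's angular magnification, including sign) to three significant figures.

Convert to cm: f_obj = 4 mm = 0.4 cm; d_o = 4.30 mm = 0.43 cm.
Objective: 1/d_i = 1/f_obj - 1/d_o = 1/0.4 - 1/0.43 = 0.17442 cm^-1, so d_i = 5.733 cm.
m_obj = -d_i/d_o = -5.733/0.43 = -13.333.
Eyepiece angular magnification (image at infinity): M_eye = D/f_e = 25/3 = 8.333.
Overall M = m_obj x M_eye = (-13.333)(8.333) = -111.11.

-111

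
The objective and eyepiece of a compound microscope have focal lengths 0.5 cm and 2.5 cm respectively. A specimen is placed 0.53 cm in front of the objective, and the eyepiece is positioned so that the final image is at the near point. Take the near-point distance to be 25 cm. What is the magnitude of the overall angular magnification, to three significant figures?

183

Objective: 1/d_i = 1/f_obj - 1/d_o = 1/0.5 - 1/0.53 = 0.11321 cm^-1, so d_i = 8.833 cm.
m_obj = -d_i/d_o = -8.833/0.53 = -16.667.
Eyepiece angular magnification (image at near point): M_eye = 1 + D/f_e = 1 + 25/2.5 = 11.000.
Overall M = m_obj x M_eye = (-16.667)(11.000) = -183.33.
|M| = 183.33.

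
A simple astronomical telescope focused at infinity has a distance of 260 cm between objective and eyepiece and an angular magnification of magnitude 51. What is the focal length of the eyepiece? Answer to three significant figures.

In normal adjustment the tube length equals f_obj + f_eye and |M| = f_obj/f_eye.
So f_obj = 51 f_eye and 51 f_eye + f_eye = 260 cm, giving f_eye = 260/52 = 5.000 cm and f_obj = 255.000 cm.

5.00 cm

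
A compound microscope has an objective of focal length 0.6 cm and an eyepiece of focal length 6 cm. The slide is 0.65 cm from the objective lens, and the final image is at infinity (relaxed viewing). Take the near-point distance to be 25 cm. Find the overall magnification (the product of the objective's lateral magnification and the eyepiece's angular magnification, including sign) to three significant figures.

-50.0

Objective: 1/d_i = 1/f_obj - 1/d_o = 1/0.6 - 1/0.65 = 0.12821 cm^-1, so d_i = 7.800 cm.
m_obj = -d_i/d_o = -7.800/0.65 = -12.000.
Eyepiece angular magnification (image at infinity): M_eye = D/f_e = 25/6 = 4.167.
Overall M = m_obj x M_eye = (-12.000)(4.167) = -50.00.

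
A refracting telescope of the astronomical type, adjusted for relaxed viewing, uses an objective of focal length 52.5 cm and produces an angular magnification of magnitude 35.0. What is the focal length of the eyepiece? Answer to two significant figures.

1.5 cm

|M| = f_obj/f_eye, so f_eye = f_obj/|M| = 52.5/35.0 = 1.500 cm.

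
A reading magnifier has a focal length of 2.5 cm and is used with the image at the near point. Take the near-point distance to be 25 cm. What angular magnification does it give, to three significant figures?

M = 1 + D/f = 1 + 25/2.5 = 11.000.

11.0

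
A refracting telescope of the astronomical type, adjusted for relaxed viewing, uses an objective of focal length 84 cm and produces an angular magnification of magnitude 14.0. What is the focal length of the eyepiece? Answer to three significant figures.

6.00 cm

|M| = f_obj/f_eye, so f_eye = f_obj/|M| = 84/14.0 = 6.000 cm.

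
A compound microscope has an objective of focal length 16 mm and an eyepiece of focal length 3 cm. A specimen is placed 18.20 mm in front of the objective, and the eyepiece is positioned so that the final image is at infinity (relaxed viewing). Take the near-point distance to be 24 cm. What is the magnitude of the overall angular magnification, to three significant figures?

58.2

Convert to cm: f_obj = 16 mm = 1.6 cm; d_o = 18.20 mm = 1.82 cm.
Objective: 1/d_i = 1/f_obj - 1/d_o = 1/1.6 - 1/1.82 = 0.07555 cm^-1, so d_i = 13.236 cm.
m_obj = -d_i/d_o = -13.236/1.82 = -7.273.
Eyepiece angular magnification (image at infinity): M_eye = D/f_e = 24/3 = 8.000.
Overall M = m_obj x M_eye = (-7.273)(8.000) = -58.18.
|M| = 58.18.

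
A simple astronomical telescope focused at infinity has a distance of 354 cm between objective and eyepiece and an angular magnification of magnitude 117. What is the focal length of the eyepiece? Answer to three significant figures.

In normal adjustment the tube length equals f_obj + f_eye and |M| = f_obj/f_eye.
So f_obj = 117 f_eye and 117 f_eye + f_eye = 354 cm, giving f_eye = 354/118 = 3.000 cm and f_obj = 351.000 cm.

3.00 cm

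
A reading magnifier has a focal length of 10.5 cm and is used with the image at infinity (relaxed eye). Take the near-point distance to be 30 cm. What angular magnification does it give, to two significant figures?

M = D/f = 30/10.5 = 2.857.

2.9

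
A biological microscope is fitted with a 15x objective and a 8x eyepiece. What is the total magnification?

The overall magnification of a compound microscope is the product of the objective and eyepiece magnifications:
M = M_obj x M_eye = 15 x 8 = 120.

120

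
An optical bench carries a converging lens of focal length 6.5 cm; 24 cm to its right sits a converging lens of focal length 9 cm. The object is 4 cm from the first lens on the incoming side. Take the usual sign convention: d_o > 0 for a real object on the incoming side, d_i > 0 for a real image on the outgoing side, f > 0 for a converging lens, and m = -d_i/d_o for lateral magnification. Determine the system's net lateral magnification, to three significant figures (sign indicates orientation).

-0.921

First lens: d_i1 = 1/(1/6.5 - 1/4) = -10.400 cm.
m_1 = -(-10.400)/4 = 2.6000.
The intermediate image is virtual, 10.400 cm to the left of lens 1, so d_o2 = L - d_i1 = 24 - (-10.400) = 34.400 cm.
Second lens: d_i2 = 1/(1/9 - 1/(34.400)) = 12.189 cm.
m_2 = -(12.189)/(34.400) = -0.3543.
The system's lateral magnification is m_1 m_2 = (2.6000)(-0.3543) = -0.9213.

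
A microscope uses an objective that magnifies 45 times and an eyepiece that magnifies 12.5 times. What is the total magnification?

562.5

The overall magnification of a compound microscope is the product of the objective and eyepiece magnifications:
M = M_obj x M_eye = 45 x 12.5 = 562.5.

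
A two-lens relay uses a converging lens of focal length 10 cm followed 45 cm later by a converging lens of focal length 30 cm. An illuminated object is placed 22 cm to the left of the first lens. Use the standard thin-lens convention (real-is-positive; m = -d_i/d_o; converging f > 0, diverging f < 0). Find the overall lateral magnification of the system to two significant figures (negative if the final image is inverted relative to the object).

Lens 1: 1/d_i1 = 1/f_1 - 1/d_o1 = 1/10 - 1/22 = 0.05455 cm^-1, so d_i1 = 18.333 cm.
m_1 = -(18.333)/22 = -0.8333.
Object distance for lens 2: d_o2 = 45 - 18.333 = 26.667 cm.
Lens 2: 1/d_i2 = 1/f_2 - 1/d_o2 = 1/30 - 1/(26.667) = -0.00417 cm^-1, so d_i2 = -240.000 cm.
m_2 = -(-240.000)/(26.667) = 9.0000.
Overall magnification: m = m_1 m_2 = -7.5000.

-7.5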